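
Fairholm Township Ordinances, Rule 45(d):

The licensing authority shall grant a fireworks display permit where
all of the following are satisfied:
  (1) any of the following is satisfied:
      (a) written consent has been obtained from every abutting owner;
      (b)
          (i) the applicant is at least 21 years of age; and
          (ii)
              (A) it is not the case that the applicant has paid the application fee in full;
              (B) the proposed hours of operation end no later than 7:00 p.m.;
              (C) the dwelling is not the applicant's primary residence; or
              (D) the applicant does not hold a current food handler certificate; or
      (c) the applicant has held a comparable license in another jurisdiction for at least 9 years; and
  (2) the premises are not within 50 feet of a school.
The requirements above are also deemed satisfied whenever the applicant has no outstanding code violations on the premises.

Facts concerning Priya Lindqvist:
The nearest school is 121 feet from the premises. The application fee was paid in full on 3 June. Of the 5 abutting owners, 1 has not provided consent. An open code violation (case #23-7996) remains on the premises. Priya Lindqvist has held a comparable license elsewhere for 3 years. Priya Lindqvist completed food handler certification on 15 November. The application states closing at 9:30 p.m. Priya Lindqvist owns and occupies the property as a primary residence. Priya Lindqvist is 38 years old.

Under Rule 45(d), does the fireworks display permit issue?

(a) all abutters consent — fails.
(i) age ≥ 21 — met.
(A) not (fee paid) — not satisfied.
(B) closes by 7 p.m. — fails.
(C) not (primary residence) — not satisfied.
(D) not (food handler cert.) — not met.
(ii): F OR F OR F OR F → false.
(b) = T AND F = false.
(c) prior license ≥ 9 yr — not satisfied.
(1): F OR F OR F → false.
(2) ≥50 ft from school — satisfied.
Overall = F AND T = false.
Exception (no code violations) — not satisfied.
Result: main false OR exception false → false.

No — denied.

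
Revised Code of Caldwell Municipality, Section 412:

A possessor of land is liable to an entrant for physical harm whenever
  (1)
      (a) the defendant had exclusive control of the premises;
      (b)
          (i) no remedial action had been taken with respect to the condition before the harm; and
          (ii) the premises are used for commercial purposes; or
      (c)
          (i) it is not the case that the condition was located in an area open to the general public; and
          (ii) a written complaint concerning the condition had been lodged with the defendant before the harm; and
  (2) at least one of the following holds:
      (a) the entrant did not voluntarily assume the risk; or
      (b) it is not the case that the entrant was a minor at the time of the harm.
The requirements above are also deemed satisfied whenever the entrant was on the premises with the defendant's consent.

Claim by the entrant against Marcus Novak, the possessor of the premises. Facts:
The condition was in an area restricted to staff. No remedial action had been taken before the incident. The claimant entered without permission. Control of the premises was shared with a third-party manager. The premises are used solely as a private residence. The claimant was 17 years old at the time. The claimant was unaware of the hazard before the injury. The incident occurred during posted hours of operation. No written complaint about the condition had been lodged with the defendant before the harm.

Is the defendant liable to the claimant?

No — not liable.

(a) exclusive control — fails.
(i) no remedial action — satisfied.
(ii) commercial use — fails.
(b) = T AND F = false.
(i) not (public area) — satisfied.
(ii) complaint lodged — not satisfied.
So (c) is not satisfied (T AND F).
(1) = F OR F OR F = false.
(a) no assumed risk — satisfied.
(b) not (entrant a minor) — not satisfied.
(2) = T OR F = true.
So Overall is not satisfied (F AND T).
Exception (consent to enter) — not satisfied.
Result: main false OR exception false → false.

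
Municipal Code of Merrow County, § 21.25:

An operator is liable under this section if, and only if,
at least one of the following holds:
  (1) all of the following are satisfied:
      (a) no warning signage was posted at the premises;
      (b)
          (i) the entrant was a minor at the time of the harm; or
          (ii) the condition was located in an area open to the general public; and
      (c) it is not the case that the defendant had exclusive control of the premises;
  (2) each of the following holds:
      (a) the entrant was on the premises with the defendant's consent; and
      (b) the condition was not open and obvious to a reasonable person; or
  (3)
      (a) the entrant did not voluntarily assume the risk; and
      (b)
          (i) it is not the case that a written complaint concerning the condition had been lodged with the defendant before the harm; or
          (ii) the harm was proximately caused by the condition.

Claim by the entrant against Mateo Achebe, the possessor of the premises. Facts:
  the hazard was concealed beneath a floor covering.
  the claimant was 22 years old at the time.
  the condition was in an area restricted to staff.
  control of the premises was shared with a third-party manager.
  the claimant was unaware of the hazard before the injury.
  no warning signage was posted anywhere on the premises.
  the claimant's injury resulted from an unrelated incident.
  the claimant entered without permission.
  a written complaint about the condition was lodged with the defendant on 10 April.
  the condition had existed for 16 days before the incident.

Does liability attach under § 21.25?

No — not liable.

(a) no signage posted — holds.
(i) entrant a minor — fails.
(ii) public area — not met.
(b) = F OR F = false.
(c) not (exclusive control) — satisfied.
(1): T AND F AND T → false.
(a) consent to enter — not met.
(b) not open/obvious — holds.
(2) = F AND T = false.
(a) no assumed risk — satisfied.
(i) not (complaint lodged) — fails.
(ii) proximate cause — fails.
(b): F OR F → false.
(3) = T AND F = false.
Overall: F OR F OR F → false.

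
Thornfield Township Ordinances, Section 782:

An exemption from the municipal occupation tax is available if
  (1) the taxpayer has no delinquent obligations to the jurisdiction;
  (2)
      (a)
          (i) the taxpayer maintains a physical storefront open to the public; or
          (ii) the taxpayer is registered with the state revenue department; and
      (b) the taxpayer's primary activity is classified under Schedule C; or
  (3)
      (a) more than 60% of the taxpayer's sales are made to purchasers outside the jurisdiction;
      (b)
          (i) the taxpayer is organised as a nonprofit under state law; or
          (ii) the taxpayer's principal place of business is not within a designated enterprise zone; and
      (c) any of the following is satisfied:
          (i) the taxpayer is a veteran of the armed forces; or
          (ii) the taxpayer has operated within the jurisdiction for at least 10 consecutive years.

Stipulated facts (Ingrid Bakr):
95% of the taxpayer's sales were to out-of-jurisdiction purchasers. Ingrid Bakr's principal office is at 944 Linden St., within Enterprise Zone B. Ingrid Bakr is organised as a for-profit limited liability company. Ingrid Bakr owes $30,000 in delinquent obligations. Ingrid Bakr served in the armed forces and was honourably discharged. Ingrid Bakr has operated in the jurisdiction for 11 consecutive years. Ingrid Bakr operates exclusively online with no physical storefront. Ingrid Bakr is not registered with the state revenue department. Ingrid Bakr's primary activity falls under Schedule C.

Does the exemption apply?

(1) no delinquency — not satisfied.
(i) has storefront — fails.
(ii) state-registered — not satisfied.
(a) = F OR F = false.
(b) Schedule C activity — holds.
(2): F AND T → false.
(a) >60% out-of-jur. sales — satisfied.
(i) nonprofit — not satisfied.
(ii) not (in enterprise zone) — not satisfied.
(b): F OR F → false.
(i) veteran — satisfied.
(ii) ≥ 10 yrs in jurisdiction — satisfied.
(c): T OR T → true.
(3) = T AND F AND T = false.
Overall: F OR F OR F → false.

No — not exempt.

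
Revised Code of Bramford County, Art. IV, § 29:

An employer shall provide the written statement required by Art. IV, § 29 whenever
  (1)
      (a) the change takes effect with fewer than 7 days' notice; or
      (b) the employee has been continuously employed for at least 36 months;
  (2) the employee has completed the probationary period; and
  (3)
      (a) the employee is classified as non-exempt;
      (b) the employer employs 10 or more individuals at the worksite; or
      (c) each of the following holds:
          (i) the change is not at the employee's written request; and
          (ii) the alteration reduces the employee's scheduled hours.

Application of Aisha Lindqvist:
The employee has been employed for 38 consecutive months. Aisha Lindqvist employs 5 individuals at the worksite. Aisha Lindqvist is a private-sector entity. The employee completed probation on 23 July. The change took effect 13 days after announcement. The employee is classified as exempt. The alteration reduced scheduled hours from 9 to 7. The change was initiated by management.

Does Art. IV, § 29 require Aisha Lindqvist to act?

(a) < 7 days' notice — not satisfied.
(b) tenure ≥ 36 mo. — satisfied.
(1): F OR T → true.
(2) past probation — satisfied.
(a) non-exempt — not met.
(b) ≥ 10 at site — not satisfied.
(i) not employee-requested — met.
(ii) hours reduced — satisfied.
(c): T AND T → true.
(3) = F OR F OR T = true.
So Overall is satisfied (T AND T AND T).

Yes — required.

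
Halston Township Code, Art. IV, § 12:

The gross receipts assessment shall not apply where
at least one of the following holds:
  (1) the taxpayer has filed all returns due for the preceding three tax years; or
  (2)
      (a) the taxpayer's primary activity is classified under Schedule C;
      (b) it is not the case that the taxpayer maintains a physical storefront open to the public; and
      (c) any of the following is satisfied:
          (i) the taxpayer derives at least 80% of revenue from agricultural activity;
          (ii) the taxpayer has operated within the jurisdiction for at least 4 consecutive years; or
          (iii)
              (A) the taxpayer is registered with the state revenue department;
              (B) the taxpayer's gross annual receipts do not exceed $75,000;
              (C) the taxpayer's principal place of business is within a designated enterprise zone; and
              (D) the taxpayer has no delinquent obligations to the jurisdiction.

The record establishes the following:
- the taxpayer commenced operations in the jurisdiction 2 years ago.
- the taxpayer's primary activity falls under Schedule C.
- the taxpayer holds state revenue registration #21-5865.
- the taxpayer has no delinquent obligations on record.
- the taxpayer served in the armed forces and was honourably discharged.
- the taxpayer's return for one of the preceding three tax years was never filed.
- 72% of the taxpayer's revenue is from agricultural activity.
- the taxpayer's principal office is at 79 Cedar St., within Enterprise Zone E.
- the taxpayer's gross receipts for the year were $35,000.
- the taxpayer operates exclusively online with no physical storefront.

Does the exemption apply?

Yes — exempt.

(1) returns current — not satisfied.
(a) Schedule C activity — satisfied.
(b) not (has storefront) — satisfied.
(i) ≥80% agricultural — fails.
(ii) ≥ 4 yrs in jurisdiction — not met.
(A) state-registered — satisfied.
(B) receipts ≤ $75,000 — met.
(C) in enterprise zone — holds.
(D) no delinquency — holds.
(iii) = T AND T AND T AND T = true.
(c) = F OR F OR T = true.
So (2) is satisfied (T AND T AND T).
Overall = F OR T = true.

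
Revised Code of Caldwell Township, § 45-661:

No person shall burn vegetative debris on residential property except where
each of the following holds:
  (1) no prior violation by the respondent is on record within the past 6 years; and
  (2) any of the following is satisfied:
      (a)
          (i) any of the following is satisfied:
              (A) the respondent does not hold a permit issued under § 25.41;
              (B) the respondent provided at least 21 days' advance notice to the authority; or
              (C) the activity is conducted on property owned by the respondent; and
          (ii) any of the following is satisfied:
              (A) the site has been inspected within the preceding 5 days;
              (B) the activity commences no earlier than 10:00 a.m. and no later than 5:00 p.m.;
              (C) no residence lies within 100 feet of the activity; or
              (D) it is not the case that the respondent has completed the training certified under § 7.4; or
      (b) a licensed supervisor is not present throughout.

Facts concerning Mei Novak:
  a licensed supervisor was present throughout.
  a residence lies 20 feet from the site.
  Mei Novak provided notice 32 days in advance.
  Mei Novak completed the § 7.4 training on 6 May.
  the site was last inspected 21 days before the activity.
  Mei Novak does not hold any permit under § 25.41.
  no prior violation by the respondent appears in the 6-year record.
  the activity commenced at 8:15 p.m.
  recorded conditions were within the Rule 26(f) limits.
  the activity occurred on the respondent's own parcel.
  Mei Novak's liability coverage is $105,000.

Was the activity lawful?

No — unlawful.

(1) no prior violation — holds.
(A) not (holds permit) — holds.
(B) ≥21 days' notice — holds.
(C) own property — satisfied.
(i): T OR T OR T → true.
(A) site inspected — fails.
(B) start within hours — not satisfied.
(C) no residence in 100 ft — not met.
(D) not (training certified) — fails.
(ii): F OR F OR F OR F → false.
So (a) is not satisfied (T AND F).
(b) not (supervisor present) — not met.
So (2) is not satisfied (F OR F).
Overall = T AND F = false.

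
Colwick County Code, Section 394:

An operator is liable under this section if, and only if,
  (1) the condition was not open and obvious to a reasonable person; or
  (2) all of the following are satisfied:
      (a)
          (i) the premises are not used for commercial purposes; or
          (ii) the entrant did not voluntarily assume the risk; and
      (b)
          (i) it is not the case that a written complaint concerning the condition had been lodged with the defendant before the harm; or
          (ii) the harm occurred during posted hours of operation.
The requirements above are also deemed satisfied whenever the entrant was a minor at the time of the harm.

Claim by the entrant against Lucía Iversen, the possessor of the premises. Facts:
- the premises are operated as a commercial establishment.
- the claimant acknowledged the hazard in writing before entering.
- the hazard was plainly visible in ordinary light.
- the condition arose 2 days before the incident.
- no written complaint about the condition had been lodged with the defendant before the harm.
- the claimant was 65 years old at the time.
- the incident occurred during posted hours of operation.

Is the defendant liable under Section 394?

(1) not open/obvious — not satisfied.
(i) not (commercial use) — not satisfied.
(ii) no assumed risk — not satisfied.
(a) = F OR F = false.
(i) not (complaint lodged) — met.
(ii) during posted hours — holds.
(b): T OR T → true.
So (2) is not satisfied (F AND T).
Overall = F OR F = false.
Exception (entrant a minor) — not satisfied.
Result: main false OR exception false → false.

No — not liable.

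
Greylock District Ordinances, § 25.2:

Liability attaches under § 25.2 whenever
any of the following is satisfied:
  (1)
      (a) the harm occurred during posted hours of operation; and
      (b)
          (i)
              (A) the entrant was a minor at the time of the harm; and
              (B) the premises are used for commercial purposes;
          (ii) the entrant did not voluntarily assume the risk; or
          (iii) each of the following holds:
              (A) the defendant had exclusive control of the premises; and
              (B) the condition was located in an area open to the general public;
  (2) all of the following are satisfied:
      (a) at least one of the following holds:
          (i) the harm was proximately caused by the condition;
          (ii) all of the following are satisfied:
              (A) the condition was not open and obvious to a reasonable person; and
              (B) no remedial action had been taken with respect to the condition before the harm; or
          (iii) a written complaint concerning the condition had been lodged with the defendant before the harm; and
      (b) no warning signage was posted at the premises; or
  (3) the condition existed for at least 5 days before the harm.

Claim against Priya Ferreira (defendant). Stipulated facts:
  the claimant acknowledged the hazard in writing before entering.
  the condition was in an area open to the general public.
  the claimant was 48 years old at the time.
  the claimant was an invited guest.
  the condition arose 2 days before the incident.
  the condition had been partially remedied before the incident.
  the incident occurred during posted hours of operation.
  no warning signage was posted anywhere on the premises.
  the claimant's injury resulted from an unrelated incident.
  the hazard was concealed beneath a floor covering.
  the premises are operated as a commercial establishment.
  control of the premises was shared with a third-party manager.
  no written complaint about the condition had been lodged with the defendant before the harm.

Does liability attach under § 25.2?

No — not liable.

(a) during posted hours — met.
(A) entrant a minor — fails.
(B) commercial use — satisfied.
So (i) is not satisfied (F AND T).
(ii) no assumed risk — not satisfied.
(A) exclusive control — not met.
(B) public area — met.
(iii): F AND T → false.
(b) = F OR F OR F = false.
(1): T AND F → false.
(i) proximate cause — fails.
(A) not open/obvious — satisfied.
(B) no remedial action — fails.
So (ii) is not satisfied (T AND F).
(iii) complaint lodged — fails.
So (a) is not satisfied (F OR F OR F).
(b) no signage posted — satisfied.
(2): F AND T → false.
(3) condition ≥5 days old — not met.
Overall: F OR F OR F → false.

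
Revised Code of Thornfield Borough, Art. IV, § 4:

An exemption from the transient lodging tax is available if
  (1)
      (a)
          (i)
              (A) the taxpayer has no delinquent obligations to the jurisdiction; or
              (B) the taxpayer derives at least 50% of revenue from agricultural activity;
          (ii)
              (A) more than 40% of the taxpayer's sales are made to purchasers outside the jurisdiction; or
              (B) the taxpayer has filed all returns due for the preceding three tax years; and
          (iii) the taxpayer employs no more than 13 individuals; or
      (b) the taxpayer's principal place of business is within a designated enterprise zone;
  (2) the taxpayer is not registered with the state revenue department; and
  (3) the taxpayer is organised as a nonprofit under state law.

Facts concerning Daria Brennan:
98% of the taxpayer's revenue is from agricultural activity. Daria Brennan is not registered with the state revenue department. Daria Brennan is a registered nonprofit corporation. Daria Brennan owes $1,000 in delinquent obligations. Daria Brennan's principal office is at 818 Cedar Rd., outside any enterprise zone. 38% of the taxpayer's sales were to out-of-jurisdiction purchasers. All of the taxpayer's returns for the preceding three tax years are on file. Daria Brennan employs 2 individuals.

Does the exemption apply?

Yes — exempt.

(A) no delinquency — not satisfied.
(B) ≥50% agricultural — holds.
So (i) is satisfied (F OR T).
(A) >40% out-of-jur. sales — fails.
(B) returns current — satisfied.
(ii): F OR T → true.
(iii) ≤ 13 employees — holds.
(a) = T AND T AND T = true.
(b) in enterprise zone — not met.
So (1) is satisfied (T OR F).
(2) not (state-registered) — met.
(3) nonprofit — satisfied.
Overall = T AND T AND T = true.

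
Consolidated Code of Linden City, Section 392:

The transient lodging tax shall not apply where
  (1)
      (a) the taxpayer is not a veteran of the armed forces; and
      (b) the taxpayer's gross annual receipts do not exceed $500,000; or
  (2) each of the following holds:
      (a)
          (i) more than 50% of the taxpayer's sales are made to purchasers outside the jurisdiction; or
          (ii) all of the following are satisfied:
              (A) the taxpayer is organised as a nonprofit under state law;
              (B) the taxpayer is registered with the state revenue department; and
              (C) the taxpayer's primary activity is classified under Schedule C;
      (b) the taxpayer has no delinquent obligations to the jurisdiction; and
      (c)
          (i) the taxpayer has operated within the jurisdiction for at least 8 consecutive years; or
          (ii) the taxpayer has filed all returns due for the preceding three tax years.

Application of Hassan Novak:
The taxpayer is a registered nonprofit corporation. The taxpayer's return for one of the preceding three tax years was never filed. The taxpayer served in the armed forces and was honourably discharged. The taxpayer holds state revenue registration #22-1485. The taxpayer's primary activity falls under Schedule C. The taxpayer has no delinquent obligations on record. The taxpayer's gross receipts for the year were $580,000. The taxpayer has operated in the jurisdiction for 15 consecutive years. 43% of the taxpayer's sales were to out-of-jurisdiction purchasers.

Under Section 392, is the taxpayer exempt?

Yes — exempt.

(a) not (veteran) — not met.
(b) receipts ≤ $500,000 — not satisfied.
(1): F AND F → false.
(i) >50% out-of-jur. sales — not satisfied.
(A) nonprofit — holds.
(B) state-registered — met.
(C) Schedule C activity — holds.
(ii) = T AND T AND T = true.
(a) = F OR T = true.
(b) no delinquency — met.
(i) ≥ 8 yrs in jurisdiction — met.
(ii) returns current — not satisfied.
(c): T OR F → true.
(2) = T AND T AND T = true.
Overall = F OR T = true.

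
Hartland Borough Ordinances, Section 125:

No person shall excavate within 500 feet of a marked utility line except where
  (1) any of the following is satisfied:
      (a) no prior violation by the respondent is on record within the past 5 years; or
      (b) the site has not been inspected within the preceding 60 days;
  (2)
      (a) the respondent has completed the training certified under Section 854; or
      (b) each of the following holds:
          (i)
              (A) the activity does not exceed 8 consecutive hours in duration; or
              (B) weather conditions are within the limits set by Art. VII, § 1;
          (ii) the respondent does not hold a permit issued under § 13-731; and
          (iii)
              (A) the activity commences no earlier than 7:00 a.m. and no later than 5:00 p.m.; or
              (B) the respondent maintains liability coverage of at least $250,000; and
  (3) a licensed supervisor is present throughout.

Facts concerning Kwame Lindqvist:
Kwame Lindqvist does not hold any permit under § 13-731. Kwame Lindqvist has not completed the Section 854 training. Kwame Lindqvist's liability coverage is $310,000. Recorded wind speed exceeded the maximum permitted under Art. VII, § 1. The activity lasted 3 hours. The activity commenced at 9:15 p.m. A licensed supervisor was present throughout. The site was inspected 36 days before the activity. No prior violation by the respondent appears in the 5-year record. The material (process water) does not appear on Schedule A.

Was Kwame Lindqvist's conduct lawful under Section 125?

(a) no prior violation — satisfied.
(b) not (site inspected) — not met.
(1): T OR F → true.
(a) training certified — fails.
(A) ≤ 8 hrs duration — satisfied.
(B) weather ok — fails.
(i): T OR F → true.
(ii) not (holds permit) — met.
(A) start within hours — fails.
(B) coverage ≥ $250,000 — holds.
(iii) = F OR T = true.
(b) = T AND T AND T = true.
(2) = F OR T = true.
(3) supervisor present — holds.
Overall: T AND T AND T → true.

Yes — lawful.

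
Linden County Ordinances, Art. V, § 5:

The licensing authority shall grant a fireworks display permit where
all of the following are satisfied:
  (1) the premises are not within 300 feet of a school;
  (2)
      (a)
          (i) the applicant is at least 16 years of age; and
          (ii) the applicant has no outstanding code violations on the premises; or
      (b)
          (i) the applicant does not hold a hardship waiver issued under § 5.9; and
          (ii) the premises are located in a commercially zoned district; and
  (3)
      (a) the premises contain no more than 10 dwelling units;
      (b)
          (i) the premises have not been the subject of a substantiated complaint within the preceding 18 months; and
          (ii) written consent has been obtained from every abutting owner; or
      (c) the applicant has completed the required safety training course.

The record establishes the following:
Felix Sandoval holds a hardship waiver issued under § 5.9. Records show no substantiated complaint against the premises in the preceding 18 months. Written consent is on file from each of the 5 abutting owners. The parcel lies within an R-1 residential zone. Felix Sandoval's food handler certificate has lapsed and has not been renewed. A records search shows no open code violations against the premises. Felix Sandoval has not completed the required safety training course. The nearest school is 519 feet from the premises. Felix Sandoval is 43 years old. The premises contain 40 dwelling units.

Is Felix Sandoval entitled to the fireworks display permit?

Yes — granted.

(1) ≥300 ft from school — met.
(i) age ≥ 16 — holds.
(ii) no code violations — satisfied.
So (a) is satisfied (T AND T).
(i) not (hardship waiver) — not met.
(ii) commercially zoned — not met.
(b) = F AND F = false.
(2): T OR F → true.
(a) ≤ 10 units — not met.
(i) no complaint in 18 mo. — satisfied.
(ii) all abutters consent — met.
(b): T AND T → true.
(c) safety training — not met.
So (3) is satisfied (F OR T OR F).
Overall = T AND T AND T = true.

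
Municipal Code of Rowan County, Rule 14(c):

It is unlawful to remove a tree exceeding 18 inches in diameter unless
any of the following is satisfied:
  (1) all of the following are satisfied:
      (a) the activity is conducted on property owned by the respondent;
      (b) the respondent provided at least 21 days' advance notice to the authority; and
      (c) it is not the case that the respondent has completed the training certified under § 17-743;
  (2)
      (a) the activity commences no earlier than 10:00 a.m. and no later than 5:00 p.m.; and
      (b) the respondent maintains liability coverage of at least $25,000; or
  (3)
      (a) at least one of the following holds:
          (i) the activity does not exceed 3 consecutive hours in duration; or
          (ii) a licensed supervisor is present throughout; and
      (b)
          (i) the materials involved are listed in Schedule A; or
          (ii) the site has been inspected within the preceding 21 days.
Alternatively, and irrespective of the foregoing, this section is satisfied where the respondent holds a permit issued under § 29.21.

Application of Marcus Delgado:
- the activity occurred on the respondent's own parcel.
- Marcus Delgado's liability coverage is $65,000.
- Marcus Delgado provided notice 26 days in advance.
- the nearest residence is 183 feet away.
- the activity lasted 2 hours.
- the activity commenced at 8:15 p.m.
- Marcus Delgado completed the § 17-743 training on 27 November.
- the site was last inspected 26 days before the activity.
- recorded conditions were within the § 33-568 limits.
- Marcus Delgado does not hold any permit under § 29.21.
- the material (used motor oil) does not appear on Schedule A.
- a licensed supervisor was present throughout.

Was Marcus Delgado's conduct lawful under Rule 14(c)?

No — unlawful.

(a) own property — holds.
(b) ≥21 days' notice — satisfied.
(c) not (training certified) — fails.
(1): T AND T AND F → false.
(a) start within hours — fails.
(b) coverage ≥ $25,000 — satisfied.
(2) = F AND T = false.
(i) ≤ 3 hrs duration — holds.
(ii) supervisor present — satisfied.
(a) = T OR T = true.
(i) Schedule A material — not satisfied.
(ii) site inspected — not satisfied.
(b): F OR F → false.
So (3) is not satisfied (T AND F).
Overall: F OR F OR F → false.
Exception (holds permit) — not satisfied.
Result: main false OR exception false → false.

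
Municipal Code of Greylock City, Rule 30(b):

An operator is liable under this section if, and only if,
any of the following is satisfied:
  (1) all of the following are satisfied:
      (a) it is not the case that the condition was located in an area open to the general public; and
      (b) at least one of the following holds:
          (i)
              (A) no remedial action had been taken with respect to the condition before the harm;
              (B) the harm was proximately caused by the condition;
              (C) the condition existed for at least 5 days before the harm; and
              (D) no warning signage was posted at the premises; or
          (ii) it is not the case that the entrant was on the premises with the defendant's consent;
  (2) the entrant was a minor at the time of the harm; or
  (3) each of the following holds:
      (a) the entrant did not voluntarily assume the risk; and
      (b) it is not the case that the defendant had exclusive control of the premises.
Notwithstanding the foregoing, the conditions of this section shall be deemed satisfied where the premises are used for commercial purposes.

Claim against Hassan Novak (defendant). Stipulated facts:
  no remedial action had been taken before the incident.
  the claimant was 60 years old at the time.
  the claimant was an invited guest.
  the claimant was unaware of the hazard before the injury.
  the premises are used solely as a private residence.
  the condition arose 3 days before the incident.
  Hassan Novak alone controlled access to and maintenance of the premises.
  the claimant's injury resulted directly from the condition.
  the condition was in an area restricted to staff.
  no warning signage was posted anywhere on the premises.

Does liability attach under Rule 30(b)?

(a) not (public area) — satisfied.
(A) no remedial action — met.
(B) proximate cause — satisfied.
(C) condition ≥5 days old — not met.
(D) no signage posted — holds.
So (i) is not satisfied (T AND T AND F AND T).
(ii) not (consent to enter) — fails.
(b): F OR F → false.
(1) = T AND F = false.
(2) entrant a minor — fails.
(a) no assumed risk — satisfied.
(b) not (exclusive control) — fails.
(3) = T AND F = false.
So Overall is not satisfied (F OR F OR F).
Exception (commercial use) — not satisfied.
Result: main false OR exception false → false.

No — not liable.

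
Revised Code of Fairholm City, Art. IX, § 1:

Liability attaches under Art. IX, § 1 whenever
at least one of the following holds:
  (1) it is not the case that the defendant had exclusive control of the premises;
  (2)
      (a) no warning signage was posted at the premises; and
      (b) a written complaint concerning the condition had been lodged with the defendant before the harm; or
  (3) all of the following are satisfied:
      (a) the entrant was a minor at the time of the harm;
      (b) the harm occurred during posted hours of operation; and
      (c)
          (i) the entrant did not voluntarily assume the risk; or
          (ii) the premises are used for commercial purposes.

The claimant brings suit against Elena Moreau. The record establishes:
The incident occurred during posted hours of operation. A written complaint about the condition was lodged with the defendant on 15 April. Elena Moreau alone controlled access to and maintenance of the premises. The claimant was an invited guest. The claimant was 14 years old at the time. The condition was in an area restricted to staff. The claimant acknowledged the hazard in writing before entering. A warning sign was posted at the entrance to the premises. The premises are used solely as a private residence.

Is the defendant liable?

No — not liable.

(1) not (exclusive control) — not satisfied.
(a) no signage posted — fails.
(b) complaint lodged — satisfied.
(2): F AND T → false.
(a) entrant a minor — satisfied.
(b) during posted hours — holds.
(i) no assumed risk — not met.
(ii) commercial use — fails.
(c): F OR F → false.
(3) = T AND T AND F = false.
Overall: F OR F OR F → false.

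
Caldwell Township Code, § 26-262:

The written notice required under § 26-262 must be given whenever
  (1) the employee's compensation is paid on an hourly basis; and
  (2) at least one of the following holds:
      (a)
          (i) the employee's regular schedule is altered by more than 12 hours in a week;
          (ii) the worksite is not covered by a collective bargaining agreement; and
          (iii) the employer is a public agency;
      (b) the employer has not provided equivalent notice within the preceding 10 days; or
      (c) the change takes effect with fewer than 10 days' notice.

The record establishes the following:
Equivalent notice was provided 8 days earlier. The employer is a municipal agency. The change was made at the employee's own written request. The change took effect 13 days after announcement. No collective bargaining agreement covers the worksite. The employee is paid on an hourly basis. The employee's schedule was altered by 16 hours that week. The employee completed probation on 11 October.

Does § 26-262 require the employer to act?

(1) hourly-paid — holds.
(i) schedule shift > 12h — satisfied.
(ii) no CBA — met.
(iii) public agency — met.
(a) = T AND T AND T = true.
(b) no recent notice — fails.
(c) < 10 days' notice — not satisfied.
So (2) is satisfied (T OR F OR F).
Overall: T AND T → true.

Yes — required.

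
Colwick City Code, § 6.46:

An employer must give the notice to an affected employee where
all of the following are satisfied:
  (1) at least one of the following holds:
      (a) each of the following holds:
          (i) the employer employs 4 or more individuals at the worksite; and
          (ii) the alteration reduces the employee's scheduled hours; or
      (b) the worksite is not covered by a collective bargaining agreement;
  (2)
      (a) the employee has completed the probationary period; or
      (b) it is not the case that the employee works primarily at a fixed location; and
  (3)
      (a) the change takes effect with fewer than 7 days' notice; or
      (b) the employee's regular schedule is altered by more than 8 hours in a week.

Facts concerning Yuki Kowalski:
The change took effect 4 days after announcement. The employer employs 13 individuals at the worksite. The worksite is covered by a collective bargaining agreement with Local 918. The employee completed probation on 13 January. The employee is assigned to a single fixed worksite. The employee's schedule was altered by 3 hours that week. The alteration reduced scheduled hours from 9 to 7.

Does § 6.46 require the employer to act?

(i) ≥ 4 at site — satisfied.
(ii) hours reduced — met.
(a) = T AND T = true.
(b) no CBA — not satisfied.
(1): T OR F → true.
(a) past probation — satisfied.
(b) not (fixed location) — fails.
So (2) is satisfied (T OR F).
(a) < 7 days' notice — holds.
(b) schedule shift > 8h — fails.
So (3) is satisfied (T OR F).
Overall = T AND T AND T = true.

Yes — required.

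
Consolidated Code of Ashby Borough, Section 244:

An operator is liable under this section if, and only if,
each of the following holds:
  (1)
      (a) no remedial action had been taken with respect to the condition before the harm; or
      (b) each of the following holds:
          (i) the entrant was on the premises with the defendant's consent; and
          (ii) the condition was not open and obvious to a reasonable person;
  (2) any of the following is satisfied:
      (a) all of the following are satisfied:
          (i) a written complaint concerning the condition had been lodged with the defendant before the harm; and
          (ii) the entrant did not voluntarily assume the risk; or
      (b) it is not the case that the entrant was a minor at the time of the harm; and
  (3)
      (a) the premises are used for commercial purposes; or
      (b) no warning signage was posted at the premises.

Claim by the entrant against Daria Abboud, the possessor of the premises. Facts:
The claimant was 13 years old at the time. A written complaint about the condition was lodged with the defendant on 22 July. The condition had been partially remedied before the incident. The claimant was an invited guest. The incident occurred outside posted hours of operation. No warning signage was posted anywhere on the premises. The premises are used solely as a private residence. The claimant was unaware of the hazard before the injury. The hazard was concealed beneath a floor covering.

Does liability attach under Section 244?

(a) no remedial action — fails.
(i) consent to enter — holds.
(ii) not open/obvious — met.
So (b) is satisfied (T AND T).
(1) = F OR T = true.
(i) complaint lodged — met.
(ii) no assumed risk — holds.
So (a) is satisfied (T AND T).
(b) not (entrant a minor) — not satisfied.
(2): T OR F → true.
(a) commercial use — not met.
(b) no signage posted — met.
(3) = F OR T = true.
So Overall is satisfied (T AND T AND T).

Yes — liable.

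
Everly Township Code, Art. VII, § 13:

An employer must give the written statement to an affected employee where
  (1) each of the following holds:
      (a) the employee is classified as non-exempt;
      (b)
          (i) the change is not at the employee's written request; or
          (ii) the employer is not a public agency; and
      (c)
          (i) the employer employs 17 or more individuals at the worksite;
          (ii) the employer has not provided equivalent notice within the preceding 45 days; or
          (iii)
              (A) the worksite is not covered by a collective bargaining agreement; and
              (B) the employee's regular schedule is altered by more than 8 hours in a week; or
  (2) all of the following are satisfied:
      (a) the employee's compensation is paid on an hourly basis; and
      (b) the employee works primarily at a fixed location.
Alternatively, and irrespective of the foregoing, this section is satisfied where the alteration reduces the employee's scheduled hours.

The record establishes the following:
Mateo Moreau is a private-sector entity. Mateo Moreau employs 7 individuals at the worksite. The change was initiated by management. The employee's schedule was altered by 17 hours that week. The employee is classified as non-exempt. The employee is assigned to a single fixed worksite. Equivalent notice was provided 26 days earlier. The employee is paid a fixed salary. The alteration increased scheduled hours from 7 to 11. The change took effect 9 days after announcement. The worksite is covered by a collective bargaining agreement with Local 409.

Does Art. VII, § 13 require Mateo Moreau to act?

No — not required.

(a) non-exempt — met.
(i) not employee-requested — satisfied.
(ii) not (public agency) — holds.
So (b) is satisfied (T OR T).
(i) ≥ 17 at site — not met.
(ii) no recent notice — not satisfied.
(A) no CBA — fails.
(B) schedule shift > 8h — holds.
(iii): F AND T → false.
(c): F OR F OR F → false.
So (1) is not satisfied (T AND T AND F).
(a) hourly-paid — not satisfied.
(b) fixed location — holds.
(2) = F AND T = false.
Overall = F OR F = false.
Exception (hours reduced) — not satisfied.
Result: main false OR exception false → false.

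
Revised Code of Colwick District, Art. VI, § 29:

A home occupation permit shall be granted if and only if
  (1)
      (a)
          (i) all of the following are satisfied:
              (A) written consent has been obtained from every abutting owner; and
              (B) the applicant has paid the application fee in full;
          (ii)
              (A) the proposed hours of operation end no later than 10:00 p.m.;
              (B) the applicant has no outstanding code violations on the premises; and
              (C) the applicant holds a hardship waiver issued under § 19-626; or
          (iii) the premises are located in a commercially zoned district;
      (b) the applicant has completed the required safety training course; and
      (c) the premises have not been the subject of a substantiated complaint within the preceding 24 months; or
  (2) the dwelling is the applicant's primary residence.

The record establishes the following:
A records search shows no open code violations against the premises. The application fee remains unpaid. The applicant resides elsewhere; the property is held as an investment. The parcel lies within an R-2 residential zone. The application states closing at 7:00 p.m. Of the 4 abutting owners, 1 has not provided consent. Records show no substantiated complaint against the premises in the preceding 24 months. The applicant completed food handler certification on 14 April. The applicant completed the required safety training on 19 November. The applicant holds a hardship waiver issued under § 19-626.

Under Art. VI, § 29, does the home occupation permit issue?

(A) all abutters consent — not satisfied.
(B) fee paid — not met.
(i) = F AND F = false.
(A) closes by 10 p.m. — holds.
(B) no code violations — met.
(C) hardship waiver — satisfied.
(ii) = T AND T AND T = true.
(iii) commercially zoned — not met.
(a): F OR T OR F → true.
(b) safety training — satisfied.
(c) no complaint in 24 mo. — holds.
(1): T AND T AND T → true.
(2) primary residence — not met.
Overall = T OR F = true.

Yes — granted.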